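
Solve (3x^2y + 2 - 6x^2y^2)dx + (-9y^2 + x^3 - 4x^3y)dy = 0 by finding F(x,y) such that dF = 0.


Check exactness: ∂M/∂y = 3x^2 - 12x^2y and ∂N/∂x = 3x^2 - 12x^2y; equal, so the equation is exact.
Integrate M with respect to x (treating y as constant): ∫M dx = x^3y + 2x - 2x^3y^2 + h(y).
Differentiate w.r.t. y and set equal to N: the x-dependent terms already match, leaving h'(y) = -9y^2. Integrate: h(y) = -3y^3.
So F(x,y) = -3y^3 + x^3y + 2x - 2x^3y^2.
General solution: -3y^3 + x^3y + 2x - 2x^3y^2 = C.


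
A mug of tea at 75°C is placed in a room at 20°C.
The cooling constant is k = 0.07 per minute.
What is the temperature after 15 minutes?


Newton's law: dT/dt = -k(T - T_a) has solution T(t) = T_a + (T₀ - T_a)e^(-kt).
Plug in T_a = 20, T₀ = 75, k = 0.07, t = 15: T(15) = 20 + (55)e^(-1.05) ≈ 39.2°C.


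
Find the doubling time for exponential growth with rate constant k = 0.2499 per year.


Exponential growth: P(t) = P₀ e^(0.2499t). Set P(t)/P₀ = 2: e^(0.2499t) = 2.
Solve: t = ln(2)/0.2499 ≈ 2.77 years.


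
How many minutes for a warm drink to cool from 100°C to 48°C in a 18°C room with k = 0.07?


From T(t) = T_a + (T₀ - T_a)e^(-kt), set T(t) = 48:
(48 - 18) / (100 - 18) = e^(-0.07t), so t = -ln(0.366)/0.07 ≈ 14.4 minutes.


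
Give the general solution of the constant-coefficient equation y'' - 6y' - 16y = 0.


Characteristic equation: r² - 6r - 16 = 0.
Factor: (r + 2)(r - 8) = 0 ⇒ r = -2, 8 (distinct real).
General solution: y = C₁e^(-2x) + C₂e^(8x).


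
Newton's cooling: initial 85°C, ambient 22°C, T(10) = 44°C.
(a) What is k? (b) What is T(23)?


Newton's law: T(t) = T_a + (T₀ - T_a)e^(-kt).
(a) Use T(10) = 44: (44 - 22)/(85 - 22) = e^(-k·10), so k = -ln(0.349)/10 ≈ 0.1052.
(b) Apply k to t = 23: T(23) = 22 + (63)e^(-2.420) ≈ 27.6°C.


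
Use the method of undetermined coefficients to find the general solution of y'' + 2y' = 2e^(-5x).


Characteristic roots of r² + 2r = 0 are 0, -2.
y_h = C₁ + C₂e^(-2x).
Forcing exponent -5 is not a characteristic root; try y_p = Ae^(-5x).
Substitute: A·(25 + (2)·-5 + (0)) = A·15 = 2, so A = 2/15.
General solution: y = C₁ + C₂e^(-2x) + (2/15)e^(-5x).


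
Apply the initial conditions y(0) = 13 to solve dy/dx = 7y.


General solution of y' = 7y is y = Ce^(7x).
Apply y(0) = 13: C = 13.
Particular solution: y = 13e^(7x).


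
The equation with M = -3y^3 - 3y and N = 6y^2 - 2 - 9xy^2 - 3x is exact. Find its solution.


Check exactness: ∂M/∂y = -9y^2 - 3 and ∂N/∂x = -9y^2 - 3; equal, so the equation is exact.
Integrate M with respect to x (treating y as constant): ∫M dx = -3xy^3 - 3xy + h(y).
Differentiate w.r.t. y and set equal to N: the x-dependent terms already match, leaving h'(y) = 6y^2 - 2. Integrate: h(y) = 2y^3 - 2y.
So F(x,y) = 2y^3 - 2y - 3xy^3 - 3xy.
General solution: 2y^3 - 2y - 3xy^3 - 3xy = C.


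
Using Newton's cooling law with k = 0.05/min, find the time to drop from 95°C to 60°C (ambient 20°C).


From T(t) = T_a + (T₀ - T_a)e^(-kt), set T(t) = 60:
(60 - 20) / (95 - 20) = e^(-0.05t), so t = -ln(0.533)/0.05 ≈ 12.6 minutes.


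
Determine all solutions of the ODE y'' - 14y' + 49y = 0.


Characteristic equation: r² - 14r + 49 = 0, i.e. (r - 7)² = 0.
Repeated root r = 7; include an x factor for the second linearly independent solution.
General solution: y = (C₁ + C₂x)e^(7x).


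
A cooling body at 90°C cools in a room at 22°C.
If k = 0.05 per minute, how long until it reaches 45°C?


From T(t) = T_a + (T₀ - T_a)e^(-kt), set T(t) = 45:
(45 - 22) / (90 - 22) = e^(-0.05t), so t = -ln(0.338)/0.05 ≈ 21.7 minutes.


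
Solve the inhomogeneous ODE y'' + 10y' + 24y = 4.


Characteristic roots of r² + 10r + 24 = 0 are -4, -6.
y_h = C₁e^(-4x) + C₂e^(-6x).
Constant forcing; try y_p = A. Then 24A = 4 ⇒ A = 1/6.
General solution: y = C₁e^(-4x) + C₂e^(-6x) + 1/6.


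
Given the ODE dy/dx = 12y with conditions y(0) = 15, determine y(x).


General solution of y' = 12y is y = Ce^(12x).
Apply y(0) = 15: C = 15.
Particular solution: y = 15e^(12x).


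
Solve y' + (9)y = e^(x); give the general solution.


P(x) = 9 ⇒ μ = e^(9x).
(μ y)' = e^(10x) ⇒ μ y = e^(10x)/10 + C.
Divide by μ: y = (1/10)e^(x) + Ce^(-9x).


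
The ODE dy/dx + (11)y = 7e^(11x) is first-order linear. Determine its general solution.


P(x) = 11 ⇒ μ = e^(11x).
(μ y)' = 7e^(22x) ⇒ μ y = (7/22)e^(22x) + C.
Divide by μ: y = (7/22)e^(11x) + Ce^(-11x).


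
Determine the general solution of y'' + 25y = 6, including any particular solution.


Homogeneous part: r² + 25 = 0 ⇒ r = ±5i, so y_h = C₁cos(5x) + C₂sin(5x).
Try constant y_p = A; plug in: 25A = 6 ⇒ A = 6/25.
General solution: y = C₁cos(5x) + C₂sin(5x) + 6/25.


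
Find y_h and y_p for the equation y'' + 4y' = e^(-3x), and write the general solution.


Characteristic roots of r² + 4r = 0 are 0, -4.
y_h = C₁ + C₂e^(-4x).
Forcing exponent -3 is not a characteristic root; try y_p = Ae^(-3x).
Substitute: A·(9 + (4)·-3 + (0)) = A·-3 = 1, so A = -1/3.
General solution: y = C₁ + C₂e^(-4x) - (1/3)e^(-3x).


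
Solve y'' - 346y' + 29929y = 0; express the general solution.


Characteristic equation: r² - 346r + 29929 = 0, i.e. (r - 173)² = 0.
Repeated root r = 173; include an x factor for the second linearly independent solution.
General solution: y = (C₁ + C₂x)e^(173x).


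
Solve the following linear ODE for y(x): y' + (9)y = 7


P(x) = 9, Q(x) = 7; integrating factor μ = e^(9x).
(μ y)' = 7e^(9x) ⇒ μ y = (7/9)e^(9x) + C.
Divide by μ: y = 7/9 + Ce^(-9x).


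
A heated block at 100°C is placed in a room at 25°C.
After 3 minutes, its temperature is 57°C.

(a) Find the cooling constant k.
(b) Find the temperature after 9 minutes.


Newton's law: T(t) = T_a + (T₀ - T_a)e^(-kt).
(a) Use T(3) = 57: (57 - 25)/(100 - 25) = e^(-k·3), so k = -ln(0.427)/3 ≈ 0.2839.
(b) Apply k to t = 9: T(9) = 25 + (75)e^(-2.555) ≈ 30.8°C.


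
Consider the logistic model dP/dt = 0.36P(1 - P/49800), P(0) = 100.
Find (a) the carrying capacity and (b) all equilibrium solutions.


Logistic ODE dP/dt = 0.36P(1 - P/49800) has equilibria where dP/dt = 0, i.e. P = 0 or P = 49800.
The coefficient (1 - P/K) = 0 when P = K, identifying K = 49800 as the carrying capacity.
(a) K = 49800; (b) equilibria P = 0 and P = 49800.


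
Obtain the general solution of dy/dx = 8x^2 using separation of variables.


Integrate both sides with respect to x: y = ∫ 8x^2 dx = (8/3)x^3 + C.


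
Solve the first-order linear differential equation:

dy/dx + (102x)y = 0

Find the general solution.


P(x) = 102x ⇒ μ = e^(51x²).
Q(x) = 0 so μ y is constant: y = Ce^(-51x²).


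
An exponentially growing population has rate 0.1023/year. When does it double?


Exponential growth: P(t) = P₀ e^(0.1023t). Set P(t)/P₀ = 2: e^(0.1023t) = 2.
Solve: t = ln(2)/0.1023 ≈ 6.78 years.


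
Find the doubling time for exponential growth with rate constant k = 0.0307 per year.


Exponential growth: P(t) = P₀ e^(0.0307t). Set P(t)/P₀ = 2: e^(0.0307t) = 2.
Solve: t = ln(2)/0.0307 ≈ 22.58 years.


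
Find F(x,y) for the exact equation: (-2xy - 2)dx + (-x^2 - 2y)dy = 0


Check exactness: ∂M/∂y = -2x and ∂N/∂x = -2x; equal, so the equation is exact.
Integrate M with respect to x (treating y as constant): ∫M dx = -x^2y - 2x + h(y).
Differentiate w.r.t. y and set equal to N: the x-dependent terms already match, leaving h'(y) = -2y. Integrate: h(y) = -y^2.
So F(x,y) = -x^2y - 2x - y^2.
General solution: -x^2y - 2x - y^2 = C.


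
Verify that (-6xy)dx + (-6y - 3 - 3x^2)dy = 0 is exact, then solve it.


Check exactness: ∂M/∂y = -6x and ∂N/∂x = -6x; equal, so the equation is exact.
Integrate M with respect to x (treating y as constant): ∫M dx = -3x^2y + h(y).
Differentiate w.r.t. y and set equal to N: the x-dependent terms already match, leaving h'(y) = -6y - 3. Integrate: h(y) = -3y^2 - 3y.
So F(x,y) = -3y^2 - 3y - 3x^2y.
General solution: -3y^2 - 3y - 3x^2y = C.


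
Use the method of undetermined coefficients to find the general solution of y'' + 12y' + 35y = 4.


Characteristic roots of r² + 12r + 35 = 0 are -5, -7.
y_h = C₁e^(-5x) + C₂e^(-7x).
Constant forcing; try y_p = A. Then 35A = 4 ⇒ A = 4/35.
General solution: y = C₁e^(-5x) + C₂e^(-7x) + 4/35.


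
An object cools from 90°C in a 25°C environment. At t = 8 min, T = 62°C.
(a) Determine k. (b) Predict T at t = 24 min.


Newton's law: T(t) = T_a + (T₀ - T_a)e^(-kt).
(a) Use T(8) = 62: (62 - 25)/(90 - 25) = e^(-k·8), so k = -ln(0.569)/8 ≈ 0.0704.
(b) Apply k to t = 24: T(24) = 25 + (65)e^(-1.690) ≈ 37.0°C.


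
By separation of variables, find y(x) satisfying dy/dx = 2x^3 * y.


Separate variables: dy/y = 2x^3 dx.
Integrate: ln|y| = (1/2)x^4 + C₀.
Exponentiate: y = Ce^((1/2)x^4).


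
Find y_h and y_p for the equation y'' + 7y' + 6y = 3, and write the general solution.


Characteristic roots of r² + 7r + 6 = 0 are -6, -1.
y_h = C₁e^(-6x) + C₂e^(-x).
Constant forcing; try y_p = A. Then 6A = 3 ⇒ A = 1/2.
General solution: y = C₁e^(-6x) + C₂e^(-x) + 1/2.


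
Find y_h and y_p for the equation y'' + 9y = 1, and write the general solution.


Homogeneous part: r² + 9 = 0 ⇒ r = ±3i, so y_h = C₁cos(3x) + C₂sin(3x).
Try constant y_p = A; plug in: 9A = 1 ⇒ A = 1/9.
General solution: y = C₁cos(3x) + C₂sin(3x) + 1/9.


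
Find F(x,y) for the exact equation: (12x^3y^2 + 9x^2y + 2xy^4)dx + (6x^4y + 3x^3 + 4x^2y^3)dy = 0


Check exactness: ∂M/∂y = 24x^3y + 9x^2 + 8xy^3 and ∂N/∂x = 24x^3y + 9x^2 + 8xy^3; equal, so the equation is exact.
Integrate M with respect to x (treating y as constant): ∫M dx = 3x^4y^2 + 3x^3y + x^2y^4 + h(y).
Differentiate w.r.t. y and set equal to N: all terms match, so h'(y) = 0 and h is a constant absorbed into C.
General solution: 3x^4y^2 + 3x^3y + x^2y^4 = C.


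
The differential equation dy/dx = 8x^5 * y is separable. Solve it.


Separate variables: dy/y = 8x^5 dx.
Integrate: ln|y| = (4/3)x^6 + C₀.
Exponentiate: y = Ce^((4/3)x^6).


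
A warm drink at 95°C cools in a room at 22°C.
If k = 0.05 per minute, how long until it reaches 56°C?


From T(t) = T_a + (T₀ - T_a)e^(-kt), set T(t) = 56:
(56 - 22) / (95 - 22) = e^(-0.05t), so t = -ln(0.466)/0.05 ≈ 15.3 minutes.


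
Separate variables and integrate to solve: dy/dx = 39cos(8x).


g(y) = 1, so integrate directly: y = ∫ 39cos(8x) dx = (39/8)sin(8x) + C.


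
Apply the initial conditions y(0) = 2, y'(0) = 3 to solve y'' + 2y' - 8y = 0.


Characteristic roots of r² + 2r - 8 = 0 are -4, 2.
General solution y = c₁ e^(-4x) + c₂ e^(2x).
Apply y(0) = 2: c₁ + c₂ = 2. Apply y'(0) = 3: -4 c₁ + 2 c₂ = 3.
Solve: c₁ = 1/6, c₂ = 11/6.
Particular solution: y = (1/6)e^(-4x) + (11/6)e^(2x).


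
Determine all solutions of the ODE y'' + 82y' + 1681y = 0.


Characteristic equation: r² + 82r + 1681 = 0, i.e. (r + 41)² = 0.
Repeated root r = -41; include an x factor for the second linearly independent solution.
General solution: y = (C₁ + C₂x)e^(-41x).


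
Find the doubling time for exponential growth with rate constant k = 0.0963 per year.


Exponential growth: P(t) = P₀ e^(0.0963t). Set P(t)/P₀ = 2: e^(0.0963t) = 2.
Solve: t = ln(2)/0.0963 ≈ 7.20 years.


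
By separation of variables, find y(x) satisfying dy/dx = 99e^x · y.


Separate variables: dy/y = 99e^x dx.
Integrate: ln|y| = 99e^x + C₀.
Exponentiate: y = Ce^(99e^x).


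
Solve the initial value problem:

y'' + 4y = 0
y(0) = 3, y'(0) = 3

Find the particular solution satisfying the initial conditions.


Characteristic roots of r² + 4 = 0 are ±2i, so y = C₁cos(2x) + C₂sin(2x).
Apply y(0) = 3: C₁ = 3. Differentiate and apply y'(0) = 3: 2·C₂ = 3, so C₂ = 3/2.
Particular solution: y = 3cos(2x) + (3/2)sin(2x).


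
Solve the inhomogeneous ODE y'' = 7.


Characteristic polynomial (r - 0)² = 0; repeated root r = 0.
y_h = (C₁ + C₂x). Forcing matches the repeated root (resonance), so try y_p = Ax².
Substitute and solve for A: 2A = 7, so A = 7/2.
General solution: y = C₁ + C₂x + (7/2)x².


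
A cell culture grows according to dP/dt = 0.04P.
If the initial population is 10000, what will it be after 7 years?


The ODE dP/dt = 0.04P has solution P(t) = P(0)e^(0.04t).
Substitute P(0) = 10000 and t = 7: P(7) = 10000 e^(0.28) ≈ 13231.


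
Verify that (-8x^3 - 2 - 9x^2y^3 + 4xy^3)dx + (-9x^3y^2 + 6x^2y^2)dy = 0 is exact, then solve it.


Check exactness: ∂M/∂y = -27x^2y^2 + 12xy^2 and ∂N/∂x = -27x^2y^2 + 12xy^2; equal, so the equation is exact.
Integrate M with respect to x (treating y as constant): ∫M dx = -2x^4 - 2x - 3x^3y^3 + 2x^2y^3 + h(y).
Differentiate w.r.t. y and set equal to N: all terms match, so h'(y) = 0 and h is a constant absorbed into C.
General solution: -2x^4 - 2x - 3x^3y^3 + 2x^2y^3 = C.


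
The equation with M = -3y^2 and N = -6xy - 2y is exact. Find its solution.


Check exactness: ∂M/∂y = -6y and ∂N/∂x = -6y; equal, so the equation is exact.
Integrate M with respect to x (treating y as constant): ∫M dx = -3xy^2 + h(y).
Differentiate w.r.t. y and set equal to N: the x-dependent terms already match, leaving h'(y) = -2y. Integrate: h(y) = -y^2.
So F(x,y) = -3xy^2 - y^2.
General solution: -3xy^2 - y^2 = C.


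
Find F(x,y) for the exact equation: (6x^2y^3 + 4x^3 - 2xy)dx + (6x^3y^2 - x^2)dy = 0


Check exactness: ∂M/∂y = 18x^2y^2 - 2x and ∂N/∂x = 18x^2y^2 - 2x; equal, so the equation is exact.
Integrate M with respect to x (treating y as constant): ∫M dx = 2x^3y^3 + x^4 - x^2y + h(y).
Differentiate w.r.t. y and set equal to N: all terms match, so h'(y) = 0 and h is a constant absorbed into C.
General solution: 2x^3y^3 + x^4 - x^2y = C.


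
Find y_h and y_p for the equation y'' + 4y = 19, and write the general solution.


Homogeneous part: r² + 4 = 0 ⇒ r = ±2i, so y_h = C₁cos(2x) + C₂sin(2x).
Try constant y_p = A; plug in: 4A = 19 ⇒ A = 19/4.
General solution: y = C₁cos(2x) + C₂sin(2x) + 19/4.


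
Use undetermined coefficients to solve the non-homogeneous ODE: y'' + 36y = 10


Homogeneous part: r² + 36 = 0 ⇒ r = ±6i, so y_h = C₁cos(6x) + C₂sin(6x).
Try constant y_p = A; plug in: 36A = 10 ⇒ A = 5/18.
General solution: y = C₁cos(6x) + C₂sin(6x) + 5/18.


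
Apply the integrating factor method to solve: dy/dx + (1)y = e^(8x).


P(x) = 1 ⇒ μ = e^(x).
(μ y)' = e^(9x) ⇒ μ y = e^(9x)/9 + C.
Divide by μ: y = (1/9)e^(8x) + Ce^(-x).


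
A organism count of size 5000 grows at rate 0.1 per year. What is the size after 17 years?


The ODE dP/dt = 0.1P has solution P(t) = P(0)e^(0.1t).
Substitute P(0) = 5000 and t = 17: P(17) = 5000 e^(1.70) ≈ 27370.


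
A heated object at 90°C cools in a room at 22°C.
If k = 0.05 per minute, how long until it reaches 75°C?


From T(t) = T_a + (T₀ - T_a)e^(-kt), set T(t) = 75:
(75 - 22) / (90 - 22) = e^(-0.05t), so t = -ln(0.779)/0.05 ≈ 5.0 minutes.


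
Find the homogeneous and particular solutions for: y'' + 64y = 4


Homogeneous part: r² + 64 = 0 ⇒ r = ±8i, so y_h = C₁cos(8x) + C₂sin(8x).
Try constant y_p = A; plug in: 64A = 4 ⇒ A = 1/16.
General solution: y = C₁cos(8x) + C₂sin(8x) + 1/16.


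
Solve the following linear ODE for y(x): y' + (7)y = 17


P(x) = 7, Q(x) = 17; integrating factor μ = e^(7x).
(μ y)' = 17e^(7x) ⇒ μ y = (17/7)e^(7x) + C.
Divide by μ: y = 17/7 + Ce^(-7x).


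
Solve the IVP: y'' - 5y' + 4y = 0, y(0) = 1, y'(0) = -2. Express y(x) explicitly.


Characteristic roots of r² - 5r + 4 = 0 are 4, 1.
General solution y = c₁ e^(4x) + c₂ e^(x).
Apply y(0) = 1: c₁ + c₂ = 1. Apply y'(0) = -2: 4 c₁ + 1 c₂ = -2.
Solve: c₁ = -1, c₂ = 2.
Particular solution: y = -e^(4x) + 2e^(x).


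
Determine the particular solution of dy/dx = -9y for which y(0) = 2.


General solution of y' = -9y is y = Ce^(-9x).
Apply y(0) = 2: C = 2.
Particular solution: y = 2e^(-9x).


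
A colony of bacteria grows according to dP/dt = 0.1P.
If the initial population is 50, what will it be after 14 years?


The ODE dP/dt = 0.1P has solution P(t) = P(0)e^(0.1t).
Substitute P(0) = 50 and t = 14: P(14) = 50 e^(1.40) ≈ 203.


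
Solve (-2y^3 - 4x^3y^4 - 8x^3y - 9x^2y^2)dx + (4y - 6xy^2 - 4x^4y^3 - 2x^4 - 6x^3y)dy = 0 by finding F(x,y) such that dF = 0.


Check exactness: ∂M/∂y = -6y^2 - 16x^3y^3 - 8x^3 - 18x^2y and ∂N/∂x = -6y^2 - 16x^3y^3 - 8x^3 - 18x^2y; equal, so the equation is exact.
Integrate M with respect to x (treating y as constant): ∫M dx = -2xy^3 - x^4y^4 - 2x^4y - 3x^3y^2 + h(y).
Differentiate w.r.t. y and set equal to N: the x-dependent terms already match, leaving h'(y) = 4y. Integrate: h(y) = 2y^2.
So F(x,y) = 2y^2 - 2xy^3 - x^4y^4 - 2x^4y - 3x^3y^2.
General solution: 2y^2 - 2xy^3 - x^4y^4 - 2x^4y - 3x^3y^2 = C.


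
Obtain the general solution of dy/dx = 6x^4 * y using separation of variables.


Separate variables: dy/y = 6x^4 dx.
Integrate: ln|y| = (6/5)x^5 + C₀.
Exponentiate: y = Ce^((6/5)x^5).


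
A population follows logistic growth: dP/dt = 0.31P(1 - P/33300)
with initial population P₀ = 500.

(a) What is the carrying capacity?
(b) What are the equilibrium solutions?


Logistic ODE dP/dt = 0.31P(1 - P/33300) has equilibria where dP/dt = 0, i.e. P = 0 or P = 33300.
The coefficient (1 - P/K) = 0 when P = K, identifying K = 33300 as the carrying capacity.
(a) K = 33300; (b) equilibria P = 0 and P = 33300.


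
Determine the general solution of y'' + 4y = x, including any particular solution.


Homogeneous: r² + 4 = 0 ⇒ r = ±2i, y_h = C₁cos(2x) + C₂sin(2x).
Polynomial forcing; try y_p = Ax + B. Then y_p'' + 4 y_p = 4(Ax + B) = x, so B = 0 and A = 1/4.
General solution: y = C₁cos(2x) + C₂sin(2x) + (1/4)x.


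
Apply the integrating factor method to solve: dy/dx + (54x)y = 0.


P(x) = 54x ⇒ μ = e^(27x²).
Q(x) = 0 so μ y is constant: y = Ce^(-27x²).


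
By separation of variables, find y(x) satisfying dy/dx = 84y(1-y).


Separate: dy/[y(1-y)] = 84 dx.
Partial fractions: 1/[y(1-y)] = 1/y + 1/(1-y).
Integrate: ln|y/(1-y)| = 84x + C₀.
Solve for y: y = 1/(1 + Ce^(-84x)).


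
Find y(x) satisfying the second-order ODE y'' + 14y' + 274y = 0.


Characteristic equation: r² + 14r + 274 = 0.
Discriminant is negative; roots r = -7 ± 15i (complex conjugate pair).
General solution uses e^(α x)(C₁ cos(β x) + C₂ sin(β x)): y = e^(-7x)(C₁cos(15x) + C₂sin(15x)).


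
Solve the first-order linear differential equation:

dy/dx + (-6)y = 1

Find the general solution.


P(x) = -6 ⇒ μ = e^(-6x).
(μ y)' = e^(-6x) ⇒ μ y = -(1/6)e^(-6x) + C.
Divide by μ: y = -1/6 + Ce^(6x).


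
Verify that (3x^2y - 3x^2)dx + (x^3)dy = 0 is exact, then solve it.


Check exactness: ∂M/∂y = 3x^2 and ∂N/∂x = 3x^2; equal, so the equation is exact.
Integrate M with respect to x (treating y as constant): ∫M dx = x^3y - x^3 + h(y).
Differentiate w.r.t. y and set equal to N: all terms match, so h'(y) = 0 and h is a constant absorbed into C.
General solution: x^3y - x^3 = C.


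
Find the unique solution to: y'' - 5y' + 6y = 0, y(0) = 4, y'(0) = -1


Characteristic roots of r² - 5r + 6 = 0 are 2, 3.
General solution y = c₁ e^(2x) + c₂ e^(3x).
Apply y(0) = 4: c₁ + c₂ = 4. Apply y'(0) = -1: 2 c₁ + 3 c₂ = -1.
Solve: c₁ = 13, c₂ = -9.
Particular solution: y = 13e^(2x) - 9e^(3x).


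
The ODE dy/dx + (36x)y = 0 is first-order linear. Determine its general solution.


P(x) = 36x ⇒ μ = e^(18x²).
Q(x) = 0 so μ y is constant: y = Ce^(-18x²).


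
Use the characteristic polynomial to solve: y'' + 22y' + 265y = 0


Characteristic equation: r² + 22r + 265 = 0.
Discriminant is negative; roots r = -11 ± 12i (complex conjugate pair).
General solution uses e^(α x)(C₁ cos(β x) + C₂ sin(β x)): y = e^(-11x)(C₁cos(12x) + C₂sin(12x)).


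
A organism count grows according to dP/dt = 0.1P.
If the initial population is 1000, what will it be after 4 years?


The ODE dP/dt = 0.1P has solution P(t) = P(0)e^(0.1t).
Substitute P(0) = 1000 and t = 4: P(4) = 1000 e^(0.40) ≈ 1492.


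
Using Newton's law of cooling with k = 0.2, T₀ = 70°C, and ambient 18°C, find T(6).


Newton's law: dT/dt = -k(T - T_a) has solution T(t) = T_a + (T₀ - T_a)e^(-kt).
Plug in T_a = 18, T₀ = 70, k = 0.2, t = 6: T(6) = 18 + (52)e^(-1.20) ≈ 33.7°C.


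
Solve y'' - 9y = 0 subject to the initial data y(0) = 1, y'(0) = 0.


Characteristic roots of r² - 9 = 0 are -3, 3.
General solution y = c₁ e^(-3x) + c₂ e^(3x).
Apply y(0) = 1: c₁ + c₂ = 1. Apply y'(0) = 0: -3 c₁ + 3 c₂ = 0.
Solve: c₁ = 1/2, c₂ = 1/2.
Particular solution: y = (1/2)e^(-3x) + (1/2)e^(3x).


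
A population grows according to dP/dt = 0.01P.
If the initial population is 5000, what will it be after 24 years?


The ODE dP/dt = 0.01P has solution P(t) = P(0)e^(0.01t).
Substitute P(0) = 5000 and t = 24: P(24) = 5000 e^(0.24) ≈ 6356.


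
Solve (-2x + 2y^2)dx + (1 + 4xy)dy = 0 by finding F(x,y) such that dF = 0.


Check exactness: ∂M/∂y = 4y and ∂N/∂x = 4y; equal, so the equation is exact.
Integrate M with respect to x (treating y as constant): ∫M dx = -x^2 + 2xy^2 + h(y).
Differentiate w.r.t. y and set equal to N: the x-dependent terms already match, leaving h'(y) = 1. Integrate: h(y) = y.
So F(x,y) = y - x^2 + 2xy^2.
General solution: y - x^2 + 2xy^2 = C.


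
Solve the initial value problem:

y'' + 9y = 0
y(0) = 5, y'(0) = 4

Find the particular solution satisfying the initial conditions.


Characteristic roots of r² + 9 = 0 are ±3i, so y = C₁cos(3x) + C₂sin(3x).
Apply y(0) = 5: C₁ = 5. Differentiate and apply y'(0) = 4: 3·C₂ = 4, so C₂ = 4/3.
Particular solution: y = 5cos(3x) + (4/3)sin(3x).


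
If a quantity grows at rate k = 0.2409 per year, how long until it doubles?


Exponential growth: P(t) = P₀ e^(0.2409t). Set P(t)/P₀ = 2: e^(0.2409t) = 2.
Solve: t = ln(2)/0.2409 ≈ 2.88 years.


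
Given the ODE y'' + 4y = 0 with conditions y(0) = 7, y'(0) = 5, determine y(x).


Characteristic roots of r² + 4 = 0 are ±2i, so y = C₁cos(2x) + C₂sin(2x).
Apply y(0) = 7: C₁ = 7. Differentiate and apply y'(0) = 5: 2·C₂ = 5, so C₂ = 5/2.
Particular solution: y = 7cos(2x) + (5/2)sin(2x).


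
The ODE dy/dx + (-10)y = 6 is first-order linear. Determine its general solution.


P(x) = -10 ⇒ μ = e^(-10x).
(μ y)' = 6e^(-10x) ⇒ μ y = -(3/5)e^(-10x) + C.
Divide by μ: y = -3/5 + Ce^(10x).


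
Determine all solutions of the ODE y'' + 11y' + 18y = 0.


Characteristic equation: r² + 11r + 18 = 0.
Factor: (r + 2)(r + 9) = 0 ⇒ r = -2, -9 (distinct real).
General solution: y = C₁e^(-2x) + C₂e^(-9x).


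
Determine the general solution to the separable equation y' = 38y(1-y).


Separate: dy/[y(1-y)] = 38 dx.
Partial fractions: 1/[y(1-y)] = 1/y + 1/(1-y).
Integrate: ln|y/(1-y)| = 38x + C₀.
Solve for y: y = 1/(1 + Ce^(-38x)).


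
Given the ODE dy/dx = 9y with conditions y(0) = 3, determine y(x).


General solution of y' = 9y is y = Ce^(9x).
Apply y(0) = 3: C = 3.
Particular solution: y = 3e^(9x).


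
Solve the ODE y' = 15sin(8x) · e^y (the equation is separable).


Separate: e^(-y) dy = 15sin(8x) dx.
Integrate: -e^(-y) = -(15/8)cos(8x) + C₀.
Rearrange: e^(-y) = (15/8)cos(8x) + C.


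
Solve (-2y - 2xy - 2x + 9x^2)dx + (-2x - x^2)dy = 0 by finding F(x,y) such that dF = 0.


Check exactness: ∂M/∂y = -2 - 2x and ∂N/∂x = -2 - 2x; equal, so the equation is exact.
Integrate M with respect to x (treating y as constant): ∫M dx = -2xy - x^2y - x^2 + 3x^3 + h(y).
Differentiate w.r.t. y and set equal to N: all terms match, so h'(y) = 0 and h is a constant absorbed into C.
General solution: -2xy - x^2y - x^2 + 3x^3 = C.


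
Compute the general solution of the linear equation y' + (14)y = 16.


P(x) = 14, Q(x) = 16; integrating factor μ = e^(14x).
(μ y)' = 16e^(14x) ⇒ μ y = (8/7)e^(14x) + C.
Divide by μ: y = 8/7 + Ce^(-14x).


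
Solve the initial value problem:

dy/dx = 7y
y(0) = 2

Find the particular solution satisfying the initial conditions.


General solution of y' = 7y is y = Ce^(7x).
Apply y(0) = 2: C = 2.
Particular solution: y = 2e^(7x).


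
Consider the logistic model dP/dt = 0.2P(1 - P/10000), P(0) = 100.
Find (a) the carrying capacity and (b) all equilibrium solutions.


Logistic ODE dP/dt = 0.2P(1 - P/10000) has equilibria where dP/dt = 0, i.e. P = 0 or P = 10000.
The coefficient (1 - P/K) = 0 when P = K, identifying K = 10000 as the carrying capacity.
(a) K = 10000; (b) equilibria P = 0 and P = 10000.


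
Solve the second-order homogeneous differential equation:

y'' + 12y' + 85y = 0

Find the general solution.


Characteristic equation: r² + 12r + 85 = 0.
Discriminant is negative; roots r = -6 ± 7i (complex conjugate pair).
General solution uses e^(α x)(C₁ cos(β x) + C₂ sin(β x)): y = e^(-6x)(C₁cos(7x) + C₂sin(7x)).


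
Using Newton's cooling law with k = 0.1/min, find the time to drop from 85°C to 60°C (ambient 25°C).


From T(t) = T_a + (T₀ - T_a)e^(-kt), set T(t) = 60:
(60 - 25) / (85 - 25) = e^(-0.1t), so t = -ln(0.583)/0.1 ≈ 5.4 minutes.


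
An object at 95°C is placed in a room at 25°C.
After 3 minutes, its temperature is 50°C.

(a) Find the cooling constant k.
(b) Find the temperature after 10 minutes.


Newton's law: T(t) = T_a + (T₀ - T_a)e^(-kt).
(a) Use T(3) = 50: (50 - 25)/(95 - 25) = e^(-k·3), so k = -ln(0.357)/3 ≈ 0.3432.
(b) Apply k to t = 10: T(10) = 25 + (70)e^(-3.432) ≈ 27.3°C.


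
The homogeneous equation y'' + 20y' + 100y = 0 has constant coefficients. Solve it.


Characteristic equation: r² + 20r + 100 = 0, i.e. (r + 10)² = 0.
Repeated root r = -10; include an x factor for the second linearly independent solution.
General solution: y = (C₁ + C₂x)e^(-10x).


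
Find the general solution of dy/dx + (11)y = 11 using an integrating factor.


P(x) = 11, Q(x) = 11; integrating factor μ = e^(11x).
(μ y)' = 11e^(11x) ⇒ μ y = e^(11x) + C.
Divide by μ: y = 1 + Ce^(-11x).


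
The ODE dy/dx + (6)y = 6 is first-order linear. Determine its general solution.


P(x) = 6, Q(x) = 6; integrating factor μ = e^(6x).
(μ y)' = 6e^(6x) ⇒ μ y = e^(6x) + C.
Divide by μ: y = 1 + Ce^(-6x).


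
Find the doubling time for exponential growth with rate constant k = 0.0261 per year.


Exponential growth: P(t) = P₀ e^(0.0261t). Set P(t)/P₀ = 2: e^(0.0261t) = 2.
Solve: t = ln(2)/0.0261 ≈ 26.56 years.


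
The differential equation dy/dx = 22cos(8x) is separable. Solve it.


g(y) = 1, so integrate directly: y = ∫ 22cos(8x) dx = (11/4)sin(8x) + C.


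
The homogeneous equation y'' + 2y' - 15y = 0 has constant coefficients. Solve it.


Characteristic equation: r² + 2r - 15 = 0.
Factor: (r - 3)(r + 5) = 0 ⇒ r = 3, -5 (distinct real).
General solution: y = C₁e^(3x) + C₂e^(-5x).


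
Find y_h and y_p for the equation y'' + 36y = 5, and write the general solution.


Homogeneous part: r² + 36 = 0 ⇒ r = ±6i, so y_h = C₁cos(6x) + C₂sin(6x).
Try constant y_p = A; plug in: 36A = 5 ⇒ A = 5/36.
General solution: y = C₁cos(6x) + C₂sin(6x) + 5/36.


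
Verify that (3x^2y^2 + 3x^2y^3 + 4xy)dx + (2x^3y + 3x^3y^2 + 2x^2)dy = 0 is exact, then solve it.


Check exactness: ∂M/∂y = 6x^2y + 9x^2y^2 + 4x and ∂N/∂x = 6x^2y + 9x^2y^2 + 4x; equal, so the equation is exact.
Integrate M with respect to x (treating y as constant): ∫M dx = x^3y^2 + x^3y^3 + 2x^2y + h(y).
Differentiate w.r.t. y and set equal to N: all terms match, so h'(y) = 0 and h is a constant absorbed into C.
General solution: x^3y^2 + x^3y^3 + 2x^2y = C.


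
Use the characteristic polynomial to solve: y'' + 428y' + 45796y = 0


Characteristic equation: r² + 428r + 45796 = 0, i.e. (r + 214)² = 0.
Repeated root r = -214; include an x factor for the second linearly independent solution.
General solution: y = (C₁ + C₂x)e^(-214x).


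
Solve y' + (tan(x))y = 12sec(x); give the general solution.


P(x) = tan(x) ⇒ μ = e^(∫tan(x)dx) = sec(x).
(sec(x) y)' = 12sec²(x) ⇒ sec(x) y = 12tan(x) + C.
Multiply by cos(x): y = 12sin(x) + C·cos(x).


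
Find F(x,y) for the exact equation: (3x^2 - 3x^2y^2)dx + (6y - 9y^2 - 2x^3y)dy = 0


Check exactness: ∂M/∂y = -6x^2y and ∂N/∂x = -6x^2y; equal, so the equation is exact.
Integrate M with respect to x (treating y as constant): ∫M dx = x^3 - x^3y^2 + h(y).
Differentiate w.r.t. y and set equal to N: the x-dependent terms already match, leaving h'(y) = 6y - 9y^2. Integrate: h(y) = 3y^2 - 3y^3.
So F(x,y) = 3y^2 + x^3 - 3y^3 - x^3y^2.
General solution: 3y^2 + x^3 - 3y^3 - x^3y^2 = C.


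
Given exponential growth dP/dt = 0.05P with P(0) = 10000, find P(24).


The ODE dP/dt = 0.05P has solution P(t) = P(0)e^(0.05t).
Substitute P(0) = 10000 and t = 24: P(24) = 10000 e^(1.20) ≈ 33201.


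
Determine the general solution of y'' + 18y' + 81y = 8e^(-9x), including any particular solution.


Characteristic polynomial (r + 9)² = 0; repeated root r = -9.
y_h = (C₁ + C₂x)e^(-9x). Forcing matches the repeated root (resonance), so try y_p = Ax² e^(-9x).
Substitute and solve for A: 2A = 8, so A = 4.
General solution: y = (C₁ + C₂x + 4x²)e^(-9x).


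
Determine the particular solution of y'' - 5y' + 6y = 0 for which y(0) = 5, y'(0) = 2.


Characteristic roots of r² - 5r + 6 = 0 are 3, 2.
General solution y = c₁ e^(3x) + c₂ e^(2x).
Apply y(0) = 5: c₁ + c₂ = 5. Apply y'(0) = 2: 3 c₁ + 2 c₂ = 2.
Solve: c₁ = -8, c₂ = 13.
Particular solution: y = -8e^(3x) + 13e^(2x).


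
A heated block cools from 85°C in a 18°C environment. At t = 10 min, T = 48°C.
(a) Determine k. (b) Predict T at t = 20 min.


Newton's law: T(t) = T_a + (T₀ - T_a)e^(-kt).
(a) Use T(10) = 48: (48 - 18)/(85 - 18) = e^(-k·10), so k = -ln(0.448)/10 ≈ 0.0803.
(b) Apply k to t = 20: T(20) = 18 + (67)e^(-1.607) ≈ 31.4°C.


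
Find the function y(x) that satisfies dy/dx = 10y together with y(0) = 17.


General solution of y' = 10y is y = Ce^(10x).
Apply y(0) = 17: C = 17.
Particular solution: y = 17e^(10x).


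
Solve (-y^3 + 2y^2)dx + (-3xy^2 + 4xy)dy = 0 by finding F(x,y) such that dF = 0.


Check exactness: ∂M/∂y = -3y^2 + 4y and ∂N/∂x = -3y^2 + 4y; equal, so the equation is exact.
Integrate M with respect to x (treating y as constant): ∫M dx = -xy^3 + 2xy^2 + h(y).
Differentiate w.r.t. y and set equal to N: all terms match, so h'(y) = 0 and h is a constant absorbed into C.
General solution: -xy^3 + 2xy^2 = C.


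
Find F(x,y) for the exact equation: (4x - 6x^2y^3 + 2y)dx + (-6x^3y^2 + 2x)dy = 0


Check exactness: ∂M/∂y = -18x^2y^2 + 2 and ∂N/∂x = -18x^2y^2 + 2; equal, so the equation is exact.
Integrate M with respect to x (treating y as constant): ∫M dx = 2x^2 - 2x^3y^3 + 2xy + h(y).
Differentiate w.r.t. y and set equal to N: all terms match, so h'(y) = 0 and h is a constant absorbed into C.
General solution: 2x^2 - 2x^3y^3 + 2xy = C.


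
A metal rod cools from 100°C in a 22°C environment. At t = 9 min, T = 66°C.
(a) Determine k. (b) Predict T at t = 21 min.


Newton's law: T(t) = T_a + (T₀ - T_a)e^(-kt).
(a) Use T(9) = 66: (66 - 22)/(100 - 22) = e^(-k·9), so k = -ln(0.564)/9 ≈ 0.0636.
(b) Apply k to t = 21: T(21) = 22 + (78)e^(-1.336) ≈ 42.5°C.


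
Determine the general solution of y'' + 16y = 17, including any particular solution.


Homogeneous part: r² + 16 = 0 ⇒ r = ±4i, so y_h = C₁cos(4x) + C₂sin(4x).
Try constant y_p = A; plug in: 16A = 17 ⇒ A = 17/16.
General solution: y = C₁cos(4x) + C₂sin(4x) + 17/16.


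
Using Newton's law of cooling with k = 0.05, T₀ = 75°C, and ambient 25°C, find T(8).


Newton's law: dT/dt = -k(T - T_a) has solution T(t) = T_a + (T₀ - T_a)e^(-kt).
Plug in T_a = 25, T₀ = 75, k = 0.05, t = 8: T(8) = 25 + (50)e^(-0.40) ≈ 58.5°C.


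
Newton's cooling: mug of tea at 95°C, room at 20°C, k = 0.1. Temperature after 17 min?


Newton's law: dT/dt = -k(T - T_a) has solution T(t) = T_a + (T₀ - T_a)e^(-kt).
Plug in T_a = 20, T₀ = 95, k = 0.1, t = 17: T(17) = 20 + (75)e^(-1.70) ≈ 33.7°C.


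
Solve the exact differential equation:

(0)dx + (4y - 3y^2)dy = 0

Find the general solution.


Check exactness: ∂M/∂y = 0 and ∂N/∂x = 0; equal, so the equation is exact.
Integrate M with respect to x (treating y as constant): ∫M dx = 0 + h(y).
Differentiate w.r.t. y and set equal to N: the x-dependent terms already match, leaving h'(y) = 4y - 3y^2. Integrate: h(y) = 2y^2 - y^3.
So F(x,y) = 2y^2 - y^3.
General solution: 2y^2 - y^3 = C.


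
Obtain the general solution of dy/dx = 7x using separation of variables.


Integrate both sides with respect to x: y = ∫ 7x dx = (7/2)x^2 + C.


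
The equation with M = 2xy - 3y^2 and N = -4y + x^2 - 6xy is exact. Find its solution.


Check exactness: ∂M/∂y = 2x - 6y and ∂N/∂x = 2x - 6y; equal, so the equation is exact.
Integrate M with respect to x (treating y as constant): ∫M dx = x^2y - 3xy^2 + h(y).
Differentiate w.r.t. y and set equal to N: the x-dependent terms already match, leaving h'(y) = -4y. Integrate: h(y) = -2y^2.
So F(x,y) = -2y^2 + x^2y - 3xy^2.
General solution: -2y^2 + x^2y - 3xy^2 = C.


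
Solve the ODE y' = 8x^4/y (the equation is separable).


Separate variables: y dy = 8x^4 dx.
Integrate both sides: y²/2 = (8/5)x^5 + C₀.
Multiply by 2: y² = (16/5)x^5 + C.


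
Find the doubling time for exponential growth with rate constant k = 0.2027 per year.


Exponential growth: P(t) = P₀ e^(0.2027t). Set P(t)/P₀ = 2: e^(0.2027t) = 2.
Solve: t = ln(2)/0.2027 ≈ 3.42 years.


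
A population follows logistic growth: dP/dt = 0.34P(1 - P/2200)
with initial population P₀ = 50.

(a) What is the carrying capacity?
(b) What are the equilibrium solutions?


Logistic ODE dP/dt = 0.34P(1 - P/2200) has equilibria where dP/dt = 0, i.e. P = 0 or P = 2200.
The coefficient (1 - P/K) = 0 when P = K, identifying K = 2200 as the carrying capacity.
(a) K = 2200; (b) equilibria P = 0 and P = 2200.


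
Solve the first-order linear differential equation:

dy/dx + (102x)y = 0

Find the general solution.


P(x) = 102x ⇒ μ = e^(51x²).
Q(x) = 0 so μ y is constant: y = Ce^(-51x²).


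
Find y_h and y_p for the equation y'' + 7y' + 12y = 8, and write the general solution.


Characteristic roots of r² + 7r + 12 = 0 are -4, -3.
y_h = C₁e^(-4x) + C₂e^(-3x).
Constant forcing; try y_p = A. Then 12A = 8 ⇒ A = 2/3.
General solution: y = C₁e^(-4x) + C₂e^(-3x) + 2/3.


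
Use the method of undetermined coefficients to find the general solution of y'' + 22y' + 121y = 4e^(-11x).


Characteristic polynomial (r + 11)² = 0; repeated root r = -11.
y_h = (C₁ + C₂x)e^(-11x). Forcing matches the repeated root (resonance), so try y_p = Ax² e^(-11x).
Substitute and solve for A: 2A = 4, so A = 2.
General solution: y = (C₁ + C₂x + 2x²)e^(-11x).


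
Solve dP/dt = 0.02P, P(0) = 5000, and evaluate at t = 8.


The ODE dP/dt = 0.02P has solution P(t) = P(0)e^(0.02t).
Substitute P(0) = 5000 and t = 8: P(8) = 5000 e^(0.16) ≈ 5868.


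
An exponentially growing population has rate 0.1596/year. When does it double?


Exponential growth: P(t) = P₀ e^(0.1596t). Set P(t)/P₀ = 2: e^(0.1596t) = 2.
Solve: t = ln(2)/0.1596 ≈ 4.34 years.


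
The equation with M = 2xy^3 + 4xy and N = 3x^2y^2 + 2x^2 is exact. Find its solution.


Check exactness: ∂M/∂y = 6xy^2 + 4x and ∂N/∂x = 6xy^2 + 4x; equal, so the equation is exact.
Integrate M with respect to x (treating y as constant): ∫M dx = x^2y^3 + 2x^2y + h(y).
Differentiate w.r.t. y and set equal to N: all terms match, so h'(y) = 0 and h is a constant absorbed into C.
General solution: x^2y^3 + 2x^2y = C.


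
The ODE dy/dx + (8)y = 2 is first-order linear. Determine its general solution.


P(x) = 8, Q(x) = 2; integrating factor μ = e^(8x).
(μ y)' = 2e^(8x) ⇒ μ y = (1/4)e^(8x) + C.
Divide by μ: y = 1/4 + Ce^(-8x).


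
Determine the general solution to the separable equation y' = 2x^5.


Integrate both sides with respect to x: y = ∫ 2x^5 dx = (1/3)x^6 + C.


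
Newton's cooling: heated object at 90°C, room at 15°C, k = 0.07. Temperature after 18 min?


Newton's law: dT/dt = -k(T - T_a) has solution T(t) = T_a + (T₀ - T_a)e^(-kt).
Plug in T_a = 15, T₀ = 90, k = 0.07, t = 18: T(18) = 15 + (75)e^(-1.26) ≈ 36.3°C.


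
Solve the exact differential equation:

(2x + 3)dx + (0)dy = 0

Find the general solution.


Check exactness: ∂M/∂y = 0 and ∂N/∂x = 0; equal, so the equation is exact.
Integrate M with respect to x (treating y as constant): ∫M dx = x^2 + 3x + h(y).
Differentiate w.r.t. y and set equal to N: all terms match, so h'(y) = 0 and h is a constant absorbed into C.
General solution: x^2 + 3x = C.


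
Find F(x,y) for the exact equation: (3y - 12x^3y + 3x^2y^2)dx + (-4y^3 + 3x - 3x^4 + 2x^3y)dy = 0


Check exactness: ∂M/∂y = 3 - 12x^3 + 6x^2y and ∂N/∂x = 3 - 12x^3 + 6x^2y; equal, so the equation is exact.
Integrate M with respect to x (treating y as constant): ∫M dx = 3xy - 3x^4y + x^3y^2 + h(y).
Differentiate w.r.t. y and set equal to N: the x-dependent terms already match, leaving h'(y) = -4y^3. Integrate: h(y) = -y^4.
So F(x,y) = -y^4 + 3xy - 3x^4y + x^3y^2.
General solution: -y^4 + 3xy - 3x^4y + x^3y^2 = C.


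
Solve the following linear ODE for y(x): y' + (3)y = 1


P(x) = 3, Q(x) = 1; integrating factor μ = e^(3x).
(μ y)' = e^(3x) ⇒ μ y = (1/3)e^(3x) + C.
Divide by μ: y = 1/3 + Ce^(-3x).


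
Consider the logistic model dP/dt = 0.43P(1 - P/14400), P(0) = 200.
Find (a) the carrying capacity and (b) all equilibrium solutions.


Logistic ODE dP/dt = 0.43P(1 - P/14400) has equilibria where dP/dt = 0, i.e. P = 0 or P = 14400.
The coefficient (1 - P/K) = 0 when P = K, identifying K = 14400 as the carrying capacity.
(a) K = 14400; (b) equilibria P = 0 and P = 14400.


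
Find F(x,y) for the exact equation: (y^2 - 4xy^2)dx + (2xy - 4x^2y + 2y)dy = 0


Check exactness: ∂M/∂y = 2y - 8xy and ∂N/∂x = 2y - 8xy; equal, so the equation is exact.
Integrate M with respect to x (treating y as constant): ∫M dx = xy^2 - 2x^2y^2 + h(y).
Differentiate w.r.t. y and set equal to N: the x-dependent terms already match, leaving h'(y) = 2y. Integrate: h(y) = y^2.
So F(x,y) = xy^2 - 2x^2y^2 + y^2.
General solution: xy^2 - 2x^2y^2 + y^2 = C.


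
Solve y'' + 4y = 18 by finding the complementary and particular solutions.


Homogeneous part: r² + 4 = 0 ⇒ r = ±2i, so y_h = C₁cos(2x) + C₂sin(2x).
Try constant y_p = A; plug in: 4A = 18 ⇒ A = 9/2.
General solution: y = C₁cos(2x) + C₂sin(2x) + 9/2.


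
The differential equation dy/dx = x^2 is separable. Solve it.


Integrate both sides with respect to x: y = ∫ x^2 dx = (1/3)x^3 + C.


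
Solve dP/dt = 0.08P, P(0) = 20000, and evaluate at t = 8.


The ODE dP/dt = 0.08P has solution P(t) = P(0)e^(0.08t).
Substitute P(0) = 20000 and t = 8: P(8) = 20000 e^(0.64) ≈ 37930.


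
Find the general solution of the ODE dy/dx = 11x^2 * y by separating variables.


Separate variables: dy/y = 11x^2 dx.
Integrate: ln|y| = (11/3)x^3 + C₀.
Exponentiate: y = Ce^((11/3)x^3).


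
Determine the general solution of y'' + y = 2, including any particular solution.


Homogeneous part: r² + 1 = 0 ⇒ r = ±1i, so y_h = C₁cos(x) + C₂sin(x).
Try constant y_p = A; plug in: 1A = 2 ⇒ A = 2.
General solution: y = C₁cos(x) + C₂sin(x) + 2.


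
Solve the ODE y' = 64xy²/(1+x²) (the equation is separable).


Separate: dy/y² = 64x/(1+x²) dx.
Integrate LHS: ∫ dy/y² = -1/y.
Integrate RHS via u = 1+x²: 32ln(1+x²) + C.
Result: -1/y = 32ln(1+x²) + C.
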